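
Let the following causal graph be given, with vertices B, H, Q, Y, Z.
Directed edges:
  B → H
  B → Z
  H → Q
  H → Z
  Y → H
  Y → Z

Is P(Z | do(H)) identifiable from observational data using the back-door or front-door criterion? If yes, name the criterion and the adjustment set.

desc(H)\{H}={Q,Z}; candidates ⊆ {B,Y}.
size 0: {}; under {} H still reaches {B,Y,Z} ∋ Z.
size 1: {B}, {Y}; under {B} H still reaches {Y,Z} ∋ Z.
{B,Y}: H⊥Z given {B,Y} in G with H→· removed — back-door holds.
P(Z|do(H)) = Σ_{B,Y} P(Z|H,B,Y)·P(B,Y).

P(Z|do(H)): backdoor, adjust for {B, Y}.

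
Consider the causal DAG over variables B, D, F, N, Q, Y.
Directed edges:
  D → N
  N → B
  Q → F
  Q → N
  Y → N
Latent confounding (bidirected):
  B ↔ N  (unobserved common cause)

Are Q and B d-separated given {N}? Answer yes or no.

No — Q and B are d-connected given {N}.

Bayes-Ball from Q | {N} reaches {B,D,F,Y}.
B ∈ reach(Q|{N}) ⇒ Q ⊥̸ B | {N}.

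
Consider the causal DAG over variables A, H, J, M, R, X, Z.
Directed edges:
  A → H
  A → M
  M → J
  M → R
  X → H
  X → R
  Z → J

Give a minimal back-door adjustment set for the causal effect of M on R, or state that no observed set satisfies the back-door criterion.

desc(M)\{M}={J,R}; candidates ⊆ {A,H,X,Z}.
∅: M⊥R given ∅ in G with M→· removed — back-door holds.

M→R: minimal back-door set ∅.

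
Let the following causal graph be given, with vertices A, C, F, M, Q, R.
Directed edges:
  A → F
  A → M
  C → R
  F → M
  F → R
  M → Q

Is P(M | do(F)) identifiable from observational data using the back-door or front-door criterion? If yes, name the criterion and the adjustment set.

P(M|do(F)): backdoor, adjust for {A}.

desc(F)\{F}={M,Q,R}; candidates ⊆ {A,C}.
size 0: {}; under {} F still reaches {A,M,Q} ∋ M.
{A}: F⊥M given {A} in G with F→· removed — back-door holds.
P(M|do(F)) = Σ_{A} P(M|F,A)·P(A).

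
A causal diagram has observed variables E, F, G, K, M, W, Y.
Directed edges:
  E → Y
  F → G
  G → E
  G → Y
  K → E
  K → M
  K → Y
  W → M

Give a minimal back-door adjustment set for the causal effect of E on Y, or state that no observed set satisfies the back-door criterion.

E→Y: minimal back-door set {G, K}.

desc(E)\{E}={Y}; candidates ⊆ {F,G,K,M,W}.
size 0: {}; under {} E still reaches {F,G,K,M,Y} ∋ Y.
size 1: {F}, {G}, {K} …(+2); under {F} E still reaches {G,K,M,Y} ∋ Y.
{G,K}: E⊥Y given {G,K} in G with E→· removed — back-door holds.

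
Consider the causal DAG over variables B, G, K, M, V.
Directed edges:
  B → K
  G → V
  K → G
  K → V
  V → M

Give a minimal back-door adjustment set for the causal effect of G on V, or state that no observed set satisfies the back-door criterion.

desc(G)\{G}={M,V}; candidates ⊆ {B,K}.
size 0: {}; under {} G still reaches {B,K,M,V} ∋ V.
{K}: G⊥V given {K} in G with G→· removed — back-door holds.

G→V: minimal back-door set {K}.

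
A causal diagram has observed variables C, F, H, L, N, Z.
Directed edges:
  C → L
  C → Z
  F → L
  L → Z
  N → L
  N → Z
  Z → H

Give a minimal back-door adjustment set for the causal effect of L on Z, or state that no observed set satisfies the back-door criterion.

L→Z: minimal back-door set {C, N}.

desc(L)\{L}={H,Z}; candidates ⊆ {C,F,N}.
size 0: {}; under {} L still reaches {C,F,H,N,Z} ∋ Z.
size 1: {C}, {F}, {N}; under {C} L still reaches {F,H,N,Z} ∋ Z.
{C,N}: L⊥Z given {C,N} in G with L→· removed — back-door holds.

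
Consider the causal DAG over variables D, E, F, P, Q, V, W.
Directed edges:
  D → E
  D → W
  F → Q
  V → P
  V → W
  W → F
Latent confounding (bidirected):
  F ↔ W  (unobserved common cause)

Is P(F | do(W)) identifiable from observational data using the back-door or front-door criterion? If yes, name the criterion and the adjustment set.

desc(W)\{W}={F,Q}; candidates ⊆ {D,E,P,V}.
W↔F: latent back-door arc(s) into W.
size 0: {}; under {} W still reaches {D,E,F,P,Q,V} ∋ F.
size 1: {D}, {E}, {P} …(+1); under {D} W still reaches {F,P,Q,V} ∋ F.
size 2: {D,E}, {D,P}, {D,V} …(+3); under {D,E} W still reaches {F,P,Q,V} ∋ F.
W↔F cannot be blocked by any observed set — no back-door set.
No mediator lies on a directed W→…→F path.
Neither criterion identifies P(F|do(W)) in this graph.

P(F|do(W)): not identifiable (no BD/FD set).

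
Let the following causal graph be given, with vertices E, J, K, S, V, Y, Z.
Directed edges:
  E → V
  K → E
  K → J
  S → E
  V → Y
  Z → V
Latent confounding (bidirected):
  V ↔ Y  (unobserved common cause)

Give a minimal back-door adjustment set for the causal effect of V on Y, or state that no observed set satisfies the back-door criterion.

V→Y: no observed back-door set.

desc(V)\{V}={Y}; candidates ⊆ {E,J,K,S,Z}.
V↔Y: latent back-door arc(s) into V.
size 0: {}; under {} V still reaches {E,J,K,S,Y,Z} ∋ Y.
size 1: {E}, {J}, {K} …(+2); under {E} V still reaches {Y,Z} ∋ Y.
size 2: {E,J}, {E,K}, {E,S} …(+7); under {E,J} V still reaches {Y,Z} ∋ Y.
V↔Y cannot be blocked by any observed set — no back-door set.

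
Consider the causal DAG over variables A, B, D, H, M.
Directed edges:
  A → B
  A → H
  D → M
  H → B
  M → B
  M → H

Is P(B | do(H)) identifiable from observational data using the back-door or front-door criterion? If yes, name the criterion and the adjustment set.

P(B|do(H)): backdoor, adjust for {A, M}.

desc(H)\{H}={B}; candidates ⊆ {A,D,M}.
size 0: {}; under {} H still reaches {A,B,D,M} ∋ B.
size 1: {A}, {D}, {M}; under {A} H still reaches {B,D,M} ∋ B.
{A,M}: H⊥B given {A,M} in G with H→· removed — back-door holds.
P(B|do(H)) = Σ_{A,M} P(B|H,A,M)·P(A,M).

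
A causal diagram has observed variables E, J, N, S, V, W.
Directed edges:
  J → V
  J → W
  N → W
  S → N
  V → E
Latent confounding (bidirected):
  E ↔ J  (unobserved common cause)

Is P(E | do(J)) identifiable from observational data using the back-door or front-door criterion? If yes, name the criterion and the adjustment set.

desc(J)\{J}={E,V,W}; candidates ⊆ {N,S}.
J↔E: latent back-door arc(s) into J.
size 0: {}; under {} J still reaches {E} ∋ E.
size 1: {N}, {S}; under {N} J still reaches {E} ∋ E.
size 2: {N,S}; under {N,S} J still reaches {E} ∋ E.
J↔E cannot be blocked by any observed set — no back-door set.
{V}: (i) intercepts every directed J→E path; (ii) no back-door J→{V}; (iii) {J} blocks every back-door {V}→E. Front-door holds.
P(E|do(J)) = Σ_{V} P(V|J) Σ_{J'} P(E|V,J')P(J').

P(E|do(J)): frontdoor, adjust for {V}.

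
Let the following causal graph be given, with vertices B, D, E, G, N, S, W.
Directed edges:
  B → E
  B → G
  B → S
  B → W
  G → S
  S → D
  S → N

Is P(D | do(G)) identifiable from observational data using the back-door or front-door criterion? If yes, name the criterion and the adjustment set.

P(D|do(G)): backdoor, adjust for {B}.

desc(G)\{G}={D,N,S}; candidates ⊆ {B,E,W}.
size 0: {}; under {} G still reaches {B,D,E,N,S,W} ∋ D.
{B}: G⊥D given {B} in G with G→· removed — back-door holds.
P(D|do(G)) = Σ_{B} P(D|G,B)·P(B).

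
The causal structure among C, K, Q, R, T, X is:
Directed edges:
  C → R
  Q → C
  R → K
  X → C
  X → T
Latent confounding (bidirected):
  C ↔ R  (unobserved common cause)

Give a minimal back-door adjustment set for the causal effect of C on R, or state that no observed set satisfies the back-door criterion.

desc(C)\{C}={K,R}; candidates ⊆ {Q,T,X}.
C↔R: latent back-door arc(s) into C.
size 0: {}; under {} C still reaches {K,Q,R,T,X} ∋ R.
size 1: {Q}, {T}, {X}; under {Q} C still reaches {K,R,T,X} ∋ R.
size 2: {Q,T}, {Q,X}, {T,X}; under {Q,T} C still reaches {K,R,X} ∋ R.
C↔R cannot be blocked by any observed set — no back-door set.

C→R: no observed back-door set.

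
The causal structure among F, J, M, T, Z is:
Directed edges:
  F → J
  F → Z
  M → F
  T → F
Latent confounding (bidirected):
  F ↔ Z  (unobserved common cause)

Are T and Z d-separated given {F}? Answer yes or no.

No — T and Z are d-connected given {F}.

Bayes-Ball from T | {F} reaches {M,Z}.
Z ∈ reach(T|{F}) ⇒ T ⊥̸ Z | {F}.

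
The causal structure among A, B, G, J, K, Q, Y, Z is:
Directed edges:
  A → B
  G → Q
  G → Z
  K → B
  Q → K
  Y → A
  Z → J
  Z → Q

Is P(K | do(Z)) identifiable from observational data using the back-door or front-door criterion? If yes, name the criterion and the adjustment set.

P(K|do(Z)): backdoor, adjust for {G}.

desc(Z)\{Z}={B,J,K,Q}; candidates ⊆ {A,G,Y}.
size 0: {}; under {} Z still reaches {B,G,K,Q} ∋ K.
{G}: Z⊥K given {G} in G with Z→· removed — back-door holds.
P(K|do(Z)) = Σ_{G} P(K|Z,G)·P(G).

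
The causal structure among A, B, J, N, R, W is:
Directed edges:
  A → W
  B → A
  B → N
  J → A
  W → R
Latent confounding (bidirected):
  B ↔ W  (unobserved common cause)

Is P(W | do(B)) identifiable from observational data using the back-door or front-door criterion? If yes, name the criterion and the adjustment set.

desc(B)\{B}={A,N,R,W}; candidates ⊆ {J}.
B↔W: latent back-door arc(s) into B.
size 0: {}; under {} B still reaches {R,W} ∋ W.
size 1: {J}; under {J} B still reaches {R,W} ∋ W.
B↔W cannot be blocked by any observed set — no back-door set.
{A}: (i) intercepts every directed B→W path; (ii) no back-door B→{A}; (iii) {B} blocks every back-door {A}→W. Front-door holds.
P(W|do(B)) = Σ_{A} P(A|B) Σ_{B'} P(W|A,B')P(B').

P(W|do(B)): frontdoor, adjust for {A}.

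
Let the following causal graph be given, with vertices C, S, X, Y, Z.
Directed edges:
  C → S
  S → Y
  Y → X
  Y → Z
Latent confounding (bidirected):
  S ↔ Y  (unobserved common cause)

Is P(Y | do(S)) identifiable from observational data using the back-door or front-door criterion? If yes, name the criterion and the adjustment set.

desc(S)\{S}={X,Y,Z}; candidates ⊆ {C}.
S↔Y: latent back-door arc(s) into S.
size 0: {}; under {} S still reaches {C,X,Y,Z} ∋ Y.
size 1: {C}; under {C} S still reaches {X,Y,Z} ∋ Y.
S↔Y cannot be blocked by any observed set — no back-door set.
No mediator lies on a directed S→…→Y path.
Neither criterion identifies P(Y|do(S)) in this graph.

P(Y|do(S)): not identifiable (no BD/FD set).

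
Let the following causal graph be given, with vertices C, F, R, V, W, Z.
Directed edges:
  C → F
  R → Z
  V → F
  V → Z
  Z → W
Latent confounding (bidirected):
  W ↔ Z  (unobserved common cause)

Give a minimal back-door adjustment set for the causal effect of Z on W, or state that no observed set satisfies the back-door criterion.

Z→W: no observed back-door set.

desc(Z)\{Z}={W}; candidates ⊆ {C,F,R,V}.
Z↔W: latent back-door arc(s) into Z.
size 0: {}; under {} Z still reaches {F,R,V,W} ∋ W.
size 1: {C}, {F}, {R} …(+1); under {C} Z still reaches {F,R,V,W} ∋ W.
size 2: {C,F}, {C,R}, {C,V} …(+3); under {C,F} Z still reaches {R,V,W} ∋ W.
Z↔W cannot be blocked by any observed set — no back-door set.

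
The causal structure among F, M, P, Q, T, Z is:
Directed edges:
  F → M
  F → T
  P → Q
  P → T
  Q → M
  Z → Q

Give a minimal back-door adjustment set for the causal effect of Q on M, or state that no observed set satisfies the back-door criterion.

desc(Q)\{Q}={M}; candidates ⊆ {F,P,T,Z}.
∅: Q⊥M given ∅ in G with Q→· removed — back-door holds.

Q→M: minimal back-door set ∅.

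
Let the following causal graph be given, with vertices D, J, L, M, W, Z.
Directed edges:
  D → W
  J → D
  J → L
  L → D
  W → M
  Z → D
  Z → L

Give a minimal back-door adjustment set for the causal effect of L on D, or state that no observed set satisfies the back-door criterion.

L→D: minimal back-door set {J, Z}.

desc(L)\{L}={D,M,W}; candidates ⊆ {J,Z}.
size 0: {}; under {} L still reaches {D,J,M,W,Z} ∋ D.
size 1: {J}, {Z}; under {J} L still reaches {D,M,W,Z} ∋ D.
{J,Z}: L⊥D given {J,Z} in G with L→· removed — back-door holds.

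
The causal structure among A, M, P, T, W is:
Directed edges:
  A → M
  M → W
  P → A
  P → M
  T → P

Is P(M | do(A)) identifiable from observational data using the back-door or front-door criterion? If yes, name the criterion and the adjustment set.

desc(A)\{A}={M,W}; candidates ⊆ {P,T}.
size 0: {}; under {} A still reaches {M,P,T,W} ∋ M.
{P}: A⊥M given {P} in G with A→· removed — back-door holds.
P(M|do(A)) = Σ_{P} P(M|A,P)·P(P).

P(M|do(A)): backdoor, adjust for {P}.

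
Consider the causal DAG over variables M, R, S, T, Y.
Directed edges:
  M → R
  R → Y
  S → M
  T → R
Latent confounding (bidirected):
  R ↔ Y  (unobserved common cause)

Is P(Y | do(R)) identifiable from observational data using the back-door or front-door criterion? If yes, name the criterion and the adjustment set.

desc(R)\{R}={Y}; candidates ⊆ {M,S,T}.
R↔Y: latent back-door arc(s) into R.
size 0: {}; under {} R still reaches {M,S,T,Y} ∋ Y.
size 1: {M}, {S}, {T}; under {M} R still reaches {T,Y} ∋ Y.
size 2: {M,S}, {M,T}, {S,T}; under {M,S} R still reaches {T,Y} ∋ Y.
R↔Y cannot be blocked by any observed set — no back-door set.
No mediator lies on a directed R→…→Y path.
Neither criterion identifies P(Y|do(R)) in this graph.

P(Y|do(R)): not identifiable (no BD/FD set).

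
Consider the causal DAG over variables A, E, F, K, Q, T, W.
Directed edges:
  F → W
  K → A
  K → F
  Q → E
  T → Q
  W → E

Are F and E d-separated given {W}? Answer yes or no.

Bayes-Ball from F | {W} reaches {A,K}.
E ∉ reach(F|{W}) ⇒ F ⊥ E | {W}.

Yes — F ⊥ E | {W}.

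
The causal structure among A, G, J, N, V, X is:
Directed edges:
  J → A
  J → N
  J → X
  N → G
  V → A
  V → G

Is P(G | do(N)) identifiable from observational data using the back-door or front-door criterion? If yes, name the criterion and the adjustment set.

desc(N)\{N}={G}; candidates ⊆ {A,J,V,X}.
∅: N⊥G given ∅ in G with N→· removed — back-door holds.
P(G|do(N)) = P(G|N) — no adjustment needed.

P(G|do(N)): backdoor, adjust for ∅.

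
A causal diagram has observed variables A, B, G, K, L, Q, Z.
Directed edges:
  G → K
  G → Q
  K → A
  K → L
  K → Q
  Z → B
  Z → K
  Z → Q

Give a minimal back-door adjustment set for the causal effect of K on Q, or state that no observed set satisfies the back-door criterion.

desc(K)\{K}={A,L,Q}; candidates ⊆ {B,G,Z}.
size 0: {}; under {} K still reaches {B,G,Q,Z} ∋ Q.
size 1: {B}, {G}, {Z}; under {B} K still reaches {G,Q,Z} ∋ Q.
{G,Z}: K⊥Q given {G,Z} in G with K→· removed — back-door holds.

K→Q: minimal back-door set {G, Z}.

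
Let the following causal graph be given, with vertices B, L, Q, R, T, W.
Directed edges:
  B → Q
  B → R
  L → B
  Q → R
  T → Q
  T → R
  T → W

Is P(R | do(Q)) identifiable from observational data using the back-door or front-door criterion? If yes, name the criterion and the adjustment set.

P(R|do(Q)): backdoor, adjust for {B, T}.

desc(Q)\{Q}={R}; candidates ⊆ {B,L,T,W}.
size 0: {}; under {} Q still reaches {B,L,R,T,W} ∋ R.
size 1: {B}, {L}, {T} …(+1); under {B} Q still reaches {R,T,W} ∋ R.
{B,T}: Q⊥R given {B,T} in G with Q→· removed — back-door holds.
P(R|do(Q)) = Σ_{B,T} P(R|Q,B,T)·P(B,T).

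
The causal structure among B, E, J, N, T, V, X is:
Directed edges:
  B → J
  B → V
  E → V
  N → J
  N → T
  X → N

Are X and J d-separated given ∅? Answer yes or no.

Bayes-Ball from X | ∅ reaches {J,N,T}.
J ∈ reach(X|∅) ⇒ X ⊥̸ J | ∅.

No — X and J are d-connected given ∅.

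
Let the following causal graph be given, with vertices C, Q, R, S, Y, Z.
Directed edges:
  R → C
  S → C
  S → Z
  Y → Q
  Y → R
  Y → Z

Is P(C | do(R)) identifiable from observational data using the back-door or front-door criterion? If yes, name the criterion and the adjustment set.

desc(R)\{R}={C}; candidates ⊆ {Q,S,Y,Z}.
∅: R⊥C given ∅ in G with R→· removed — back-door holds.
P(C|do(R)) = P(C|R) — no adjustment needed.

P(C|do(R)): backdoor, adjust for ∅.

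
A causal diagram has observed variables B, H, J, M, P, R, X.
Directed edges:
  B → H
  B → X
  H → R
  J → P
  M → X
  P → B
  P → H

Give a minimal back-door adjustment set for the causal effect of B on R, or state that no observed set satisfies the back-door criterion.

B→R: minimal back-door set {P}.

desc(B)\{B}={H,R,X}; candidates ⊆ {J,M,P}.
size 0: {}; under {} B still reaches {H,J,P,R} ∋ R.
{P}: B⊥R given {P} in G with B→· removed — back-door holds.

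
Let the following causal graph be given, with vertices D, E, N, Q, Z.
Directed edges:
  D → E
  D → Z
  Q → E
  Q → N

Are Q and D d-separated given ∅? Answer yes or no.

Yes — Q ⊥ D | ∅.

Bayes-Ball from Q | ∅ reaches {E,N}.
D ∉ reach(Q|∅) ⇒ Q ⊥ D | ∅.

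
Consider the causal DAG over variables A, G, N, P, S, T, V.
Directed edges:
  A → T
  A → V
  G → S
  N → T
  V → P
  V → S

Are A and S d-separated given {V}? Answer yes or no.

Yes — A ⊥ S | {V}.

Bayes-Ball from A | {V} reaches {T}.
S ∉ reach(A|{V}) ⇒ A ⊥ S | {V}.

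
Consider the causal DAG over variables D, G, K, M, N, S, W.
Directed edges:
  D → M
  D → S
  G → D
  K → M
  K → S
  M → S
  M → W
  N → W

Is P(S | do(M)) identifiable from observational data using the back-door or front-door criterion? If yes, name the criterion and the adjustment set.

P(S|do(M)): backdoor, adjust for {D, K}.

desc(M)\{M}={S,W}; candidates ⊆ {D,G,K,N}.
size 0: {}; under {} M still reaches {D,G,K,S} ∋ S.
size 1: {D}, {G}, {K} …(+1); under {D} M still reaches {K,S} ∋ S.
{D,K}: M⊥S given {D,K} in G with M→· removed — back-door holds.
P(S|do(M)) = Σ_{D,K} P(S|M,D,K)·P(D,K).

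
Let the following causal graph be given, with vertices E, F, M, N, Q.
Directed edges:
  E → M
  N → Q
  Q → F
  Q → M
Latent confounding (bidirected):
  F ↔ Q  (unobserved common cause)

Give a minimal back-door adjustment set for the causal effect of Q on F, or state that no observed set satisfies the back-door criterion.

Q→F: no observed back-door set.

desc(Q)\{Q}={F,M}; candidates ⊆ {E,N}.
Q↔F: latent back-door arc(s) into Q.
size 0: {}; under {} Q still reaches {F,N} ∋ F.
size 1: {E}, {N}; under {E} Q still reaches {F,N} ∋ F.
size 2: {E,N}; under {E,N} Q still reaches {F} ∋ F.
Q↔F cannot be blocked by any observed set — no back-door set.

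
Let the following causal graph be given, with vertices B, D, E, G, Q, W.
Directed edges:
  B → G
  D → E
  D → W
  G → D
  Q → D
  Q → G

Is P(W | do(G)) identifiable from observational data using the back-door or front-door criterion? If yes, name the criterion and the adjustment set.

P(W|do(G)): backdoor, adjust for {Q}.

desc(G)\{G}={D,E,W}; candidates ⊆ {B,Q}.
size 0: {}; under {} G still reaches {B,D,E,Q,W} ∋ W.
{Q}: G⊥W given {Q} in G with G→· removed — back-door holds.
P(W|do(G)) = Σ_{Q} P(W|G,Q)·P(Q).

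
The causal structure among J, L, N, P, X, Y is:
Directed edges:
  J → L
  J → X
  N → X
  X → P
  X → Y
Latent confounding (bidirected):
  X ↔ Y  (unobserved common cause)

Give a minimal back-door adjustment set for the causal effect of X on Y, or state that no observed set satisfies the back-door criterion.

desc(X)\{X}={P,Y}; candidates ⊆ {J,L,N}.
X↔Y: latent back-door arc(s) into X.
size 0: {}; under {} X still reaches {J,L,N,Y} ∋ Y.
size 1: {J}, {L}, {N}; under {J} X still reaches {N,Y} ∋ Y.
size 2: {J,L}, {J,N}, {L,N}; under {J,L} X still reaches {N,Y} ∋ Y.
X↔Y cannot be blocked by any observed set — no back-door set.

X→Y: no observed back-door set.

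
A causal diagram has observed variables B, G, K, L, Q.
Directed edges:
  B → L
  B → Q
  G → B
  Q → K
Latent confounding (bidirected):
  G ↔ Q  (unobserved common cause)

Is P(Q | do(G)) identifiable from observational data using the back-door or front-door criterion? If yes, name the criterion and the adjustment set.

P(Q|do(G)): frontdoor, adjust for {B}.

desc(G)\{G}={B,K,L,Q}; candidates ⊆ {—}.
G↔Q: latent back-door arc(s) into G.
size 0: {}; under {} G still reaches {K,Q} ∋ Q.
G↔Q cannot be blocked by any observed set — no back-door set.
{B}: (i) intercepts every directed G→Q path; (ii) no back-door G→{B}; (iii) {G} blocks every back-door {B}→Q. Front-door holds.
P(Q|do(G)) = Σ_{B} P(B|G) Σ_{G'} P(Q|B,G')P(G').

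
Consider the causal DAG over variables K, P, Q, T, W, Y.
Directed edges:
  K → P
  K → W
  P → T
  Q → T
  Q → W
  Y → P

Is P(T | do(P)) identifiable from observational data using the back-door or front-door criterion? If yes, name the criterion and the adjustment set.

P(T|do(P)): backdoor, adjust for ∅.

desc(P)\{P}={T}; candidates ⊆ {K,Q,W,Y}.
∅: P⊥T given ∅ in G with P→· removed — back-door holds.
P(T|do(P)) = P(T|P) — no adjustment needed.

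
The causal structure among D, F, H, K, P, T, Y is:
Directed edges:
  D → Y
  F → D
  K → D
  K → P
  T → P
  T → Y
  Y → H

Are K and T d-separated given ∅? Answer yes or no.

Bayes-Ball from K | ∅ reaches {D,H,P,Y}.
T ∉ reach(K|∅) ⇒ K ⊥ T | ∅.

Yes — K ⊥ T | ∅.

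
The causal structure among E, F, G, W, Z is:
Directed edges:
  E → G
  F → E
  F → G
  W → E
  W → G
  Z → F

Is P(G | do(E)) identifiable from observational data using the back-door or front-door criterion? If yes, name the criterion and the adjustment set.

P(G|do(E)): backdoor, adjust for {F, W}.

desc(E)\{E}={G}; candidates ⊆ {F,W,Z}.
size 0: {}; under {} E still reaches {F,G,W,Z} ∋ G.
size 1: {F}, {W}, {Z}; under {F} E still reaches {G,W} ∋ G.
{F,W}: E⊥G given {F,W} in G with E→· removed — back-door holds.
P(G|do(E)) = Σ_{F,W} P(G|E,F,W)·P(F,W).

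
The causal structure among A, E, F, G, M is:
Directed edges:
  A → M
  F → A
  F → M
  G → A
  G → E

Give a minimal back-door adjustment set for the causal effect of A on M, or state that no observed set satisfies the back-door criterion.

desc(A)\{A}={M}; candidates ⊆ {E,F,G}.
size 0: {}; under {} A still reaches {E,F,G,M} ∋ M.
{F}: A⊥M given {F} in G with A→· removed — back-door holds.

A→M: minimal back-door set {F}.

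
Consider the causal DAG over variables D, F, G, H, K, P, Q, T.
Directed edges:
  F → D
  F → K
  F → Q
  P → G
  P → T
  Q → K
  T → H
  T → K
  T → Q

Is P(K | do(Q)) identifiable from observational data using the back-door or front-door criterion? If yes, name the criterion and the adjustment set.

desc(Q)\{Q}={K}; candidates ⊆ {D,F,G,H,P,T}.
size 0: {}; under {} Q still reaches {D,F,G,H,K,P,T} ∋ K.
size 1: {D}, {F}, {G} …(+3); under {D} Q still reaches {F,G,H,K,P,T} ∋ K.
{F,T}: Q⊥K given {F,T} in G with Q→· removed — back-door holds.
P(K|do(Q)) = Σ_{F,T} P(K|Q,F,T)·P(F,T).

P(K|do(Q)): backdoor, adjust for {F, T}.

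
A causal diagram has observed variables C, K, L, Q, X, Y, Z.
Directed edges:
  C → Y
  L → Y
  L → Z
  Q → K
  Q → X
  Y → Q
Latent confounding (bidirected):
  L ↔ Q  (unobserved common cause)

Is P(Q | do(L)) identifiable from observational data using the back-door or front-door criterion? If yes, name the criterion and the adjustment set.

desc(L)\{L}={K,Q,X,Y,Z}; candidates ⊆ {C}.
L↔Q: latent back-door arc(s) into L.
size 0: {}; under {} L still reaches {K,Q,X} ∋ Q.
size 1: {C}; under {C} L still reaches {K,Q,X} ∋ Q.
L↔Q cannot be blocked by any observed set — no back-door set.
{Y}: (i) intercepts every directed L→Q path; (ii) no back-door L→{Y}; (iii) {L} blocks every back-door {Y}→Q. Front-door holds.
P(Q|do(L)) = Σ_{Y} P(Y|L) Σ_{L'} P(Q|Y,L')P(L').

P(Q|do(L)): frontdoor, adjust for {Y}.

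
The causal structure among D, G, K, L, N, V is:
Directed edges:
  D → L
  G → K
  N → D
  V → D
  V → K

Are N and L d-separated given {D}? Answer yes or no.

Yes — N ⊥ L | {D}.

Bayes-Ball from N | {D} reaches {K,V}.
L ∉ reach(N|{D}) ⇒ N ⊥ L | {D}.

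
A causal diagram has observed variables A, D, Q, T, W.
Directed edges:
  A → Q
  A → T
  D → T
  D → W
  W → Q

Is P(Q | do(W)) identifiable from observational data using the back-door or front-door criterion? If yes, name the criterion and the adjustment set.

desc(W)\{W}={Q}; candidates ⊆ {A,D,T}.
∅: W⊥Q given ∅ in G with W→· removed — back-door holds.
P(Q|do(W)) = P(Q|W) — no adjustment needed.

P(Q|do(W)): backdoor, adjust for ∅.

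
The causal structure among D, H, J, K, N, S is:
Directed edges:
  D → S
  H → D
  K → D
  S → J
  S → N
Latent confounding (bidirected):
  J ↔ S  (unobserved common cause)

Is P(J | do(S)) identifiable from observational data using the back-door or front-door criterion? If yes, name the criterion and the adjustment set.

P(J|do(S)): not identifiable (no BD/FD set).

desc(S)\{S}={J,N}; candidates ⊆ {D,H,K}.
S↔J: latent back-door arc(s) into S.
size 0: {}; under {} S still reaches {D,H,J,K} ∋ J.
size 1: {D}, {H}, {K}; under {D} S still reaches {J} ∋ J.
size 2: {D,H}, {D,K}, {H,K}; under {D,H} S still reaches {J} ∋ J.
S↔J cannot be blocked by any observed set — no back-door set.
No mediator lies on a directed S→…→J path.
Neither criterion identifies P(J|do(S)) in this graph.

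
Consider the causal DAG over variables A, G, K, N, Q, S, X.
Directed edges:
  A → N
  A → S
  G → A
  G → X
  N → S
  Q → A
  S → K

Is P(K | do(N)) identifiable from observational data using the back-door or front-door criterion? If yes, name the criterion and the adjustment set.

P(K|do(N)): backdoor, adjust for {A}.

desc(N)\{N}={K,S}; candidates ⊆ {A,G,Q,X}.
size 0: {}; under {} N still reaches {A,G,K,Q,S,X} ∋ K.
{A}: N⊥K given {A} in G with N→· removed — back-door holds.
P(K|do(N)) = Σ_{A} P(K|N,A)·P(A).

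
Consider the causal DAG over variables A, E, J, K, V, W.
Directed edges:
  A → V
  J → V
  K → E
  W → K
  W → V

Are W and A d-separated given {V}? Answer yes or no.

Bayes-Ball from W | {V} reaches {A,E,J,K}.
A ∈ reach(W|{V}) ⇒ W ⊥̸ A | {V}.

No — W and A are d-connected given {V}.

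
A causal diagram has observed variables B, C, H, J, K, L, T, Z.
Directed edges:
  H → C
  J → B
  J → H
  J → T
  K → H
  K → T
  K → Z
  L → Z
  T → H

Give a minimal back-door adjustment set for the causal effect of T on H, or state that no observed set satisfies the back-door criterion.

desc(T)\{T}={C,H}; candidates ⊆ {B,J,K,L,Z}.
size 0: {}; under {} T still reaches {B,C,H,J,K,Z} ∋ H.
size 1: {B}, {J}, {K} …(+2); under {B} T still reaches {C,H,J,K,Z} ∋ H.
{J,K}: T⊥H given {J,K} in G with T→· removed — back-door holds.

T→H: minimal back-door set {J, K}.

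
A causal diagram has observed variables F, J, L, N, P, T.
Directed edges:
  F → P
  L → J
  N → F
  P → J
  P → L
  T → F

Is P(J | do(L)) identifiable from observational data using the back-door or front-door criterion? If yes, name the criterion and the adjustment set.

desc(L)\{L}={J}; candidates ⊆ {F,N,P,T}.
size 0: {}; under {} L still reaches {F,J,N,P,T} ∋ J.
{P}: L⊥J given {P} in G with L→· removed — back-door holds.
P(J|do(L)) = Σ_{P} P(J|L,P)·P(P).

P(J|do(L)): backdoor, adjust for {P}.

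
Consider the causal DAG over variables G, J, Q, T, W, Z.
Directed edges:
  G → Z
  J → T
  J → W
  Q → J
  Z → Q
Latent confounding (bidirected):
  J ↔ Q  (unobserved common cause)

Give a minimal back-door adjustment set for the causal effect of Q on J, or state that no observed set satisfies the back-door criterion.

Q→J: no observed back-door set.

desc(Q)\{Q}={J,T,W}; candidates ⊆ {G,Z}.
Q↔J: latent back-door arc(s) into Q.
size 0: {}; under {} Q still reaches {G,J,T,W,Z} ∋ J.
size 1: {G}, {Z}; under {G} Q still reaches {J,T,W,Z} ∋ J.
size 2: {G,Z}; under {G,Z} Q still reaches {J,T,W} ∋ J.
Q↔J cannot be blocked by any observed set — no back-door set.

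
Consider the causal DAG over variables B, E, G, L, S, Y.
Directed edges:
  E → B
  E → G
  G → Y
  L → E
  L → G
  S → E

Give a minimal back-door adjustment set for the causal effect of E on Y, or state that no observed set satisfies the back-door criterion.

E→Y: minimal back-door set {L}.

desc(E)\{E}={B,G,Y}; candidates ⊆ {L,S}.
size 0: {}; under {} E still reaches {G,L,S,Y} ∋ Y.
{L}: E⊥Y given {L} in G with E→· removed — back-door holds.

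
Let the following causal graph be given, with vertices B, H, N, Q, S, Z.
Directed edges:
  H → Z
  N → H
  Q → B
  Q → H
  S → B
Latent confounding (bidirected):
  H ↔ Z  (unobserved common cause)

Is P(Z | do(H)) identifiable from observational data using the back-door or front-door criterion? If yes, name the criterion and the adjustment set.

P(Z|do(H)): not identifiable (no BD/FD set).

desc(H)\{H}={Z}; candidates ⊆ {B,N,Q,S}.
H↔Z: latent back-door arc(s) into H.
size 0: {}; under {} H still reaches {B,N,Q,Z} ∋ Z.
size 1: {B}, {N}, {Q} …(+1); under {B} H still reaches {N,Q,S,Z} ∋ Z.
size 2: {B,N}, {B,Q}, {B,S} …(+3); under {B,N} H still reaches {Q,S,Z} ∋ Z.
H↔Z cannot be blocked by any observed set — no back-door set.
No mediator lies on a directed H→…→Z path.
Neither criterion identifies P(Z|do(H)) in this graph.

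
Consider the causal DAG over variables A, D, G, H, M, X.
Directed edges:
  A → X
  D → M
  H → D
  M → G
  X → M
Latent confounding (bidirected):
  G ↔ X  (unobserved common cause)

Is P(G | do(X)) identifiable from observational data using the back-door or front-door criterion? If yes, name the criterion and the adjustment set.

desc(X)\{X}={G,M}; candidates ⊆ {A,D,H}.
X↔G: latent back-door arc(s) into X.
size 0: {}; under {} X still reaches {A,G} ∋ G.
size 1: {A}, {D}, {H}; under {A} X still reaches {G} ∋ G.
size 2: {A,D}, {A,H}, {D,H}; under {A,D} X still reaches {G} ∋ G.
X↔G cannot be blocked by any observed set — no back-door set.
{M}: (i) intercepts every directed X→G path; (ii) no back-door X→{M}; (iii) {X} blocks every back-door {M}→G. Front-door holds.
P(G|do(X)) = Σ_{M} P(M|X) Σ_{X'} P(G|M,X')P(X').

P(G|do(X)): frontdoor, adjust for {M}.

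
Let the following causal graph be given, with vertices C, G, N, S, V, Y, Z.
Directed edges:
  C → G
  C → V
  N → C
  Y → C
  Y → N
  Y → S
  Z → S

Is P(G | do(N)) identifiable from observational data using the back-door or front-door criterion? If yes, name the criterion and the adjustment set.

desc(N)\{N}={C,G,V}; candidates ⊆ {S,Y,Z}.
size 0: {}; under {} N still reaches {C,G,S,V,Y} ∋ G.
{Y}: N⊥G given {Y} in G with N→· removed — back-door holds.
P(G|do(N)) = Σ_{Y} P(G|N,Y)·P(Y).

P(G|do(N)): backdoor, adjust for {Y}.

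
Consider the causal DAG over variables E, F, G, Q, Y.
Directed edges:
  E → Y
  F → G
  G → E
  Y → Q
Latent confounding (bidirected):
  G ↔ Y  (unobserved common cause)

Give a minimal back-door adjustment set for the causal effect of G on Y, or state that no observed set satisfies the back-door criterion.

G→Y: no observed back-door set.

desc(G)\{G}={E,Q,Y}; candidates ⊆ {F}.
G↔Y: latent back-door arc(s) into G.
size 0: {}; under {} G still reaches {F,Q,Y} ∋ Y.
size 1: {F}; under {F} G still reaches {Q,Y} ∋ Y.
G↔Y cannot be blocked by any observed set — no back-door set.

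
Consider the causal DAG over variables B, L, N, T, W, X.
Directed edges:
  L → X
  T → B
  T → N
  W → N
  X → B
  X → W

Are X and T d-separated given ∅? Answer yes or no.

Yes — X ⊥ T | ∅.

Bayes-Ball from X | ∅ reaches {B,L,N,W}.
T ∉ reach(X|∅) ⇒ X ⊥ T | ∅.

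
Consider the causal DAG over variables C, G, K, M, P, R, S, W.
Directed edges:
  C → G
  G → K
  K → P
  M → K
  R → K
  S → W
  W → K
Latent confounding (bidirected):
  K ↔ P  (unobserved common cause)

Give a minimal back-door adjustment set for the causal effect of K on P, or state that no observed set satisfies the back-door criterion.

desc(K)\{K}={P}; candidates ⊆ {C,G,M,R,S,W}.
K↔P: latent back-door arc(s) into K.
size 0: {}; under {} K still reaches {C,G,M,P,R,S,W} ∋ P.
size 1: {C}, {G}, {M} …(+3); under {C} K still reaches {G,M,P,R,S,W} ∋ P.
size 2: {C,G}, {C,M}, {C,R} …(+12); under {C,G} K still reaches {M,P,R,S,W} ∋ P.
K↔P cannot be blocked by any observed set — no back-door set.

K→P: no observed back-door set.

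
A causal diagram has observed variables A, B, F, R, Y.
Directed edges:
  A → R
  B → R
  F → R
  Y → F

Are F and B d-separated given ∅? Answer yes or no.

Yes — F ⊥ B | ∅.

Bayes-Ball from F | ∅ reaches {R,Y}.
B ∉ reach(F|∅) ⇒ F ⊥ B | ∅.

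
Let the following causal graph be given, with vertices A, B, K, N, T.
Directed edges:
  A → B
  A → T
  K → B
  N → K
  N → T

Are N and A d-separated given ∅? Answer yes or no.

Yes — N ⊥ A | ∅.

Bayes-Ball from N | ∅ reaches {B,K,T}.
A ∉ reach(N|∅) ⇒ N ⊥ A | ∅.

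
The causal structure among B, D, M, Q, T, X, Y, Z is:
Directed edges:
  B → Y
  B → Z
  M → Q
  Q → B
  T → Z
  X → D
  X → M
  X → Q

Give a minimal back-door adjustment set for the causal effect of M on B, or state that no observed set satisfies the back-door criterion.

desc(M)\{M}={B,Q,Y,Z}; candidates ⊆ {D,T,X}.
size 0: {}; under {} M still reaches {B,D,Q,X,Y,Z} ∋ B.
{X}: M⊥B given {X} in G with M→· removed — back-door holds.

M→B: minimal back-door set {X}.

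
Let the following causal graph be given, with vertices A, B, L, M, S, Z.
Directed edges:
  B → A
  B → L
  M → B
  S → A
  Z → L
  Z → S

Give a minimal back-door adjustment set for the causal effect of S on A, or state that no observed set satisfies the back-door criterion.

desc(S)\{S}={A}; candidates ⊆ {B,L,M,Z}.
∅: S⊥A given ∅ in G with S→· removed — back-door holds.

S→A: minimal back-door set ∅.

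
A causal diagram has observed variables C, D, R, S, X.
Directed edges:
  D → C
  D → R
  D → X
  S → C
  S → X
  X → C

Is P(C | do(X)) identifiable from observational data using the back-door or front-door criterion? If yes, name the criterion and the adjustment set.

P(C|do(X)): backdoor, adjust for {D, S}.

desc(X)\{X}={C}; candidates ⊆ {D,R,S}.
size 0: {}; under {} X still reaches {C,D,R,S} ∋ C.
size 1: {D}, {R}, {S}; under {D} X still reaches {C,S} ∋ C.
{D,S}: X⊥C given {D,S} in G with X→· removed — back-door holds.
P(C|do(X)) = Σ_{D,S} P(C|X,D,S)·P(D,S).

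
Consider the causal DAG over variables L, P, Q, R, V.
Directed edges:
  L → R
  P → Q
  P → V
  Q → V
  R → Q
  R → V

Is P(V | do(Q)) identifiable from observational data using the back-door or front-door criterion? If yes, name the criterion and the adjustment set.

desc(Q)\{Q}={V}; candidates ⊆ {L,P,R}.
size 0: {}; under {} Q still reaches {L,P,R,V} ∋ V.
size 1: {L}, {P}, {R}; under {L} Q still reaches {P,R,V} ∋ V.
{P,R}: Q⊥V given {P,R} in G with Q→· removed — back-door holds.
P(V|do(Q)) = Σ_{P,R} P(V|Q,P,R)·P(P,R).

P(V|do(Q)): backdoor, adjust for {P, R}.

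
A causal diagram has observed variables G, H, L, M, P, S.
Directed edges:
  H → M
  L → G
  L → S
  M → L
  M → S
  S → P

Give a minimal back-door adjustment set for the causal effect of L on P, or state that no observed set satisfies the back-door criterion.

desc(L)\{L}={G,P,S}; candidates ⊆ {H,M}.
size 0: {}; under {} L still reaches {H,M,P,S} ∋ P.
{M}: L⊥P given {M} in G with L→· removed — back-door holds.

L→P: minimal back-door set {M}.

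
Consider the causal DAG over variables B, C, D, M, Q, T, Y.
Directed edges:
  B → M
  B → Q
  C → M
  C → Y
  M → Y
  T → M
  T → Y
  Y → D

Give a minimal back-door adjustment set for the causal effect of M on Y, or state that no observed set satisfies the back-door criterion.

desc(M)\{M}={D,Y}; candidates ⊆ {B,C,Q,T}.
size 0: {}; under {} M still reaches {B,C,D,Q,T,Y} ∋ Y.
size 1: {B}, {C}, {Q} …(+1); under {B} M still reaches {C,D,T,Y} ∋ Y.
{C,T}: M⊥Y given {C,T} in G with M→· removed — back-door holds.

M→Y: minimal back-door set {C, T}.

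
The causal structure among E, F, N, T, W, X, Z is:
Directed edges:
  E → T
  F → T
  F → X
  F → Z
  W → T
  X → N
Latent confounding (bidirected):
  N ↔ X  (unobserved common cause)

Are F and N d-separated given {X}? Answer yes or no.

No — F and N are d-connected given {X}.

Bayes-Ball from F | {X} reaches {N,T,Z}.
N ∈ reach(F|{X}) ⇒ F ⊥̸ N | {X}.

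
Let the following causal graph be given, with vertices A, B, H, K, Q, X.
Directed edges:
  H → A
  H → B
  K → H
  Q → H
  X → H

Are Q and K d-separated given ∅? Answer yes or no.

Bayes-Ball from Q | ∅ reaches {A,B,H}.
K ∉ reach(Q|∅) ⇒ Q ⊥ K | ∅.

Yes — Q ⊥ K | ∅.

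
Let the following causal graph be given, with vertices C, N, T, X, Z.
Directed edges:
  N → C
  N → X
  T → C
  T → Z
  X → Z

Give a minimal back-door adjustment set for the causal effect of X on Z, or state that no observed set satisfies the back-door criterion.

desc(X)\{X}={Z}; candidates ⊆ {C,N,T}.
∅: X⊥Z given ∅ in G with X→· removed — back-door holds.

X→Z: minimal back-door set ∅.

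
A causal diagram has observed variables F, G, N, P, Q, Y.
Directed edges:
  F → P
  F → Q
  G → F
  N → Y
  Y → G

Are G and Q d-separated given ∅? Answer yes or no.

No — G and Q are d-connected given ∅.

Bayes-Ball from G | ∅ reaches {F,N,P,Q,Y}.
Q ∈ reach(G|∅) ⇒ G ⊥̸ Q | ∅.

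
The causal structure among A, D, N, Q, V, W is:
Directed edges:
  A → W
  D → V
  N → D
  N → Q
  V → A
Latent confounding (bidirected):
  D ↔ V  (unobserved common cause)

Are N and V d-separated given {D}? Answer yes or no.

Bayes-Ball from N | {D} reaches {A,Q,V,W}.
V ∈ reach(N|{D}) ⇒ N ⊥̸ V | {D}.

No — N and V are d-connected given {D}.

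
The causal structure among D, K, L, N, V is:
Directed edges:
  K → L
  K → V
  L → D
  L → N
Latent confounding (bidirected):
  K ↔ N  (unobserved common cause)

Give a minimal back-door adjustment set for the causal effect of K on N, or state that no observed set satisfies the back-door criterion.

desc(K)\{K}={D,L,N,V}; candidates ⊆ {—}.
K↔N: latent back-door arc(s) into K.
size 0: {}; under {} K still reaches {N} ∋ N.
K↔N cannot be blocked by any observed set — no back-door set.

K→N: no observed back-door set.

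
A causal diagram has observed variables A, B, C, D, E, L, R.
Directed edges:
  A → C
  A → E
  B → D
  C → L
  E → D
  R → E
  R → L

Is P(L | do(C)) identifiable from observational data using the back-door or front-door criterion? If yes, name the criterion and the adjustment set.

P(L|do(C)): backdoor, adjust for ∅.

desc(C)\{C}={L}; candidates ⊆ {A,B,D,E,R}.
∅: C⊥L given ∅ in G with C→· removed — back-door holds.
P(L|do(C)) = P(L|C) — no adjustment needed.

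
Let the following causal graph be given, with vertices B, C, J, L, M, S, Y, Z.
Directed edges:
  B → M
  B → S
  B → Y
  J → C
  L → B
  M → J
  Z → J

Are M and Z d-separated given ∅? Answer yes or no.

Yes — M ⊥ Z | ∅.

Bayes-Ball from M | ∅ reaches {B,C,J,L,S,Y}.
Z ∉ reach(M|∅) ⇒ M ⊥ Z | ∅.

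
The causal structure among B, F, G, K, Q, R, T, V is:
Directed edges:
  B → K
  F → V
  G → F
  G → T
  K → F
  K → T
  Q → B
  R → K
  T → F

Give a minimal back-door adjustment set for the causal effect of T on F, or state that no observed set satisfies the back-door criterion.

T→F: minimal back-door set {G, K}.

desc(T)\{T}={F,V}; candidates ⊆ {B,G,K,Q,R}.
size 0: {}; under {} T still reaches {B,F,G,K,Q,R,V} ∋ F.
size 1: {B}, {G}, {K} …(+2); under {B} T still reaches {F,G,K,R,V} ∋ F.
{G,K}: T⊥F given {G,K} in G with T→· removed — back-door holds.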